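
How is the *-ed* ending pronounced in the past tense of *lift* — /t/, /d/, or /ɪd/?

/ɪd/

The stem *lift* ends in /t/ or /d/.
The -ed suffix is realized as /ɪd/ after /t, d/; as /t/ after other voiceless consonants; and as /d/ after other voiced sounds.
So -ed on *lift* is pronounced /ɪd/.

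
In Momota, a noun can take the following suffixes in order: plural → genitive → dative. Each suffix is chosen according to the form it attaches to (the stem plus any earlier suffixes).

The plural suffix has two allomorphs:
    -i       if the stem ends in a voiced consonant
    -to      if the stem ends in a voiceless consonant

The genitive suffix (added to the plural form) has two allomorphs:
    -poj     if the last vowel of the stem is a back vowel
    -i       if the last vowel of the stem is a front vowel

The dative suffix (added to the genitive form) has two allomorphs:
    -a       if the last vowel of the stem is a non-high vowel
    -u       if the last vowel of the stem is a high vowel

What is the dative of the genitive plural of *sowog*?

Since the final consonant of *sowog* is /g/ (voiced), it takes -i, giving *sowogi*.
The last vowel of the plural form *sowogi* is /i/, which is a front vowel, so the genitive suffix is -i, giving *sowogii*.
The last vowel of the genitive form *sowogii* is /i/, which is a high vowel, so the dative suffix is -u, giving *sowogiiu*.

sowogiiu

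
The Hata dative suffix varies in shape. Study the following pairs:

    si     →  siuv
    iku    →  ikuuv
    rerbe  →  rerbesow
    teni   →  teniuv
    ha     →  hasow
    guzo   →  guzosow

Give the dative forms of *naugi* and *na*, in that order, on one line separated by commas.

The suffix is conditioned by the last vowel: -uv when the last vowel of the stem is a high vowel (*si*, *iku*, *teni*); -sow when the last vowel of the stem is a non-high vowel (*rerbe*, *ha*, *guzo*).
*naugi*: last vowel = /i/, a high vowel → -uv → *naugiuv*.
*na*: last vowel = /a/, a non-high vowel → -sow → *nasow*.

naugiuv, nasow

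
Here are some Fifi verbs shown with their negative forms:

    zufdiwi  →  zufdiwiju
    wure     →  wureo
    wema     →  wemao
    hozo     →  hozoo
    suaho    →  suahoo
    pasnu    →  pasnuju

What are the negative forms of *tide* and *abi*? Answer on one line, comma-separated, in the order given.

tideo, abiju

Looking at the last vowel of each stem: -ju when the last vowel of the stem is a high vowel (*zufdiwi*, *pasnu*); -o when the last vowel of the stem is a non-high vowel (*wure*, *wema*, *hozo*, *suaho*).
*tide* — last vowel /e/ (a non-high vowel) → -o → *tideo*.
*abi* — last vowel /i/ (a high vowel) → -ju → *abiju*.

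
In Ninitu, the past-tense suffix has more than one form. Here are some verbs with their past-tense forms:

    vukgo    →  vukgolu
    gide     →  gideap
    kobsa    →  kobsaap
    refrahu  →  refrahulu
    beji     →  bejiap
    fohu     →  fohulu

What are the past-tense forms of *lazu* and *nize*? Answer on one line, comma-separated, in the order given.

The pattern is rounding harmony: -lu when the last vowel of the stem is a rounded vowel (*vukgo*, *refrahu*, *fohu*); -ap when the last vowel of the stem is an unrounded vowel (*gide*, *kobsa*, *beji*).
Since the last vowel of *lazu* is /u/ (a rounded vowel), it takes -lu, giving *lazulu*.
*nize* — last vowel /e/ (an unrounded vowel) → -ap → *nizeap*.

lazulu, nizeap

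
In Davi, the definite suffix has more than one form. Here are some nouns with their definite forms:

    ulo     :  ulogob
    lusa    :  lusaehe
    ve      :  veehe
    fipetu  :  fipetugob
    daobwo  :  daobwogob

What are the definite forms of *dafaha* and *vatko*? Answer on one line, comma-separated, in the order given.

dafahaehe, vatkogob

The pattern is rounding harmony: -gob when the last vowel of the stem is a rounded vowel (*ulo*, *fipetu*, *daobwo*); -ehe when the last vowel of the stem is an unrounded vowel (*lusa*, *ve*).
*dafaha* — last vowel /a/ (an unrounded vowel) → -ehe → *dafahaehe*.
*vatko* — last vowel /o/ (a rounded vowel) → -gob → *vatkogob*.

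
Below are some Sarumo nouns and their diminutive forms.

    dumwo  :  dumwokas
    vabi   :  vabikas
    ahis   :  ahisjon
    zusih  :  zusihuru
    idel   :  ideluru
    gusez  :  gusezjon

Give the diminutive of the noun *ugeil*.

The alternation tracks the final sound of the stem — -jon when the stem ends in a sibilant (*ahis*, *gusez*); -uru when the stem ends in a non-sibilant consonant (*zusih*, *idel*); -kas when the stem ends in a vowel (*dumwo*, *vabi*).
*ugeil*: final sound = /l/, a non-sibilant consonant → -uru → *ugeiluru*.

ugeiluru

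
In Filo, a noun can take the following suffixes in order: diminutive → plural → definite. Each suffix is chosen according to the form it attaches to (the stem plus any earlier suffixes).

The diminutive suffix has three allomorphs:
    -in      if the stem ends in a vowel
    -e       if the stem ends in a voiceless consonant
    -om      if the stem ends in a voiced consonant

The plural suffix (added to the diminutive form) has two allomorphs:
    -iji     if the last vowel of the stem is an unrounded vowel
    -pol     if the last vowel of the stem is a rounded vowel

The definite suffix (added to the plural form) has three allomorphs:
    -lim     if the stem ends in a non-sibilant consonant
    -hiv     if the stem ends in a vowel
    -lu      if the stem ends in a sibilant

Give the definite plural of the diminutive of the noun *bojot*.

bojoteijihiv

*bojot* — final sound /t/ (a voiceless consonant) → -e → *bojote*.
The diminutive form *bojote* — last vowel /e/ (an unrounded vowel) → -iji → *bojoteiji*.
The final sound of the plural form *bojoteiji* is /i/, which is a vowel, so the definite suffix is -hiv, giving *bojoteijihiv*.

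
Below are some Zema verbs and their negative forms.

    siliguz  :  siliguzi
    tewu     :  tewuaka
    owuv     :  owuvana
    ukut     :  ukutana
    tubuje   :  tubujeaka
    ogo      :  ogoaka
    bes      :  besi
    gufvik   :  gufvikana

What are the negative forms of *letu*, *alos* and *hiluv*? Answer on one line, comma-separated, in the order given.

Looking at the final sound of each stem: -i when the stem ends in a sibilant (*siliguz*, *bes*); -ana when the stem ends in a non-sibilant consonant (*owuv*, *ukut*, *gufvik*); -aka when the stem ends in a vowel (*tewu*, *tubuje*, *ogo*).
The final sound of *letu* is /u/, which is a vowel, so the suffix is -aka, giving *letuaka*.
*alos*: final sound = /s/, a sibilant → -i → *alosi*.
*hiluv*: final sound = /v/, a non-sibilant consonant → -ana → *hiluvana*.

letuaka, alosi, hiluvana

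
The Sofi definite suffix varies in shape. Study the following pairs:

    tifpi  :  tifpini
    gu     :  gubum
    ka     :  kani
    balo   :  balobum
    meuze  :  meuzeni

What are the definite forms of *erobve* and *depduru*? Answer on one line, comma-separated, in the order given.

Looking at the last vowel of each stem: -bum when the last vowel of the stem is a rounded vowel (*gu*, *balo*); -ni when the last vowel of the stem is an unrounded vowel (*tifpi*, *ka*, *meuze*).
The last vowel of *erobve* is /e/, which is an unrounded vowel, so the suffix is -ni, giving *erobveni*.
The last vowel of *depduru* is /u/, which is a rounded vowel, so the suffix is -bum, giving *depdurubum*.

erobveni, depdurubum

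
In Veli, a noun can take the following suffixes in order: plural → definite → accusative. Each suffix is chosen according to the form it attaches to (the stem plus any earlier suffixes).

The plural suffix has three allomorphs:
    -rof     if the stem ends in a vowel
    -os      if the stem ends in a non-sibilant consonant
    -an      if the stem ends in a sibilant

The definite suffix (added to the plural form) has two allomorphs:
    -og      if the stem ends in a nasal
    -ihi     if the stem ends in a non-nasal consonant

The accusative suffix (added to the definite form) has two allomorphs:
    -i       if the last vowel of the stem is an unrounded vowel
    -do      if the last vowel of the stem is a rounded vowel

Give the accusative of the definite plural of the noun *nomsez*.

Since the final sound of *nomsez* is /z/ (a sibilant), it takes -an, giving *nomsezan*.
The plural form *nomsezan*: final consonant = /n/, a nasal → -og → *nomsezanog*.
Since the last vowel of the definite form *nomsezanog* is /o/ (a rounded vowel), it takes -do, giving *nomsezanogdo*.

nomsezanogdo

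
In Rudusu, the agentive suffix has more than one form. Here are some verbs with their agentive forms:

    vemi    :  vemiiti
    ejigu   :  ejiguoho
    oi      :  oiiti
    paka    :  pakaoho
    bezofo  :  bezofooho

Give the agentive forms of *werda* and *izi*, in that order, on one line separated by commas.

The alternation tracks the last vowel of the stem — -iti when the last vowel of the stem is a front vowel (*vemi*, *oi*); -oho when the last vowel of the stem is a back vowel (*ejigu*, *paka*, *bezofo*).
*werda*: last vowel = /a/, a back vowel → -oho → *werdaoho*.
The last vowel of *izi* is /i/, which is a front vowel, so the suffix is -iti, giving *iziiti*.

werdaoho, iziiti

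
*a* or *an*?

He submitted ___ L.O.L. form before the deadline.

The indefinite article is chosen by the initial *sound* of the following word, not its spelling.
The initialism *L.O.L.* is read letter by letter; the first letter, L, is pronounced /ɛl/, which begins with a vowel sound.
So the article is *an*: He submitted an L.O.L. form before the deadline.

an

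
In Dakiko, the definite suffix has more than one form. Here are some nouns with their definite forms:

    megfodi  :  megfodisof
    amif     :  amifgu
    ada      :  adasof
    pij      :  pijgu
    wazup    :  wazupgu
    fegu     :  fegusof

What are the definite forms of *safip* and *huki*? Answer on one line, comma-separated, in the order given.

The suffix is conditioned by the final sound: -gu when the stem ends in a consonant (*amif*, *pij*, *wazup*); -sof when the stem ends in a vowel (*megfodi*, *ada*, *fegu*).
*safip*: final sound = /p/, a consonant → -gu → *safipgu*.
The final sound of *huki* is /i/, which is a vowel, so the suffix is -sof, giving *hukisof*.

safipgu, hukisof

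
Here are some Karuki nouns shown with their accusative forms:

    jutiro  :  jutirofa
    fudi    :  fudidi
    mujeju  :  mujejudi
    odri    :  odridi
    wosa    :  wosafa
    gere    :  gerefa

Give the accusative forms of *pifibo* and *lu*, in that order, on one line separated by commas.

pifibofa, ludi

Looking at the last vowel of each stem: -di when the last vowel of the stem is a high vowel (*fudi*, *mujeju*, *odri*); -fa when the last vowel of the stem is a non-high vowel (*jutiro*, *wosa*, *gere*).
Since the last vowel of *pifibo* is /o/ (a non-high vowel), it takes -fa, giving *pifibofa*.
The last vowel of *lu* is /u/, which is a high vowel, so the suffix is -di, giving *ludi*.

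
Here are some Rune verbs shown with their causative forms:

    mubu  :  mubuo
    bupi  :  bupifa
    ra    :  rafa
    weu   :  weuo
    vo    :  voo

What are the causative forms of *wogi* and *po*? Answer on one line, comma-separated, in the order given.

The alternation tracks the last vowel of the stem — -o when the last vowel of the stem is a rounded vowel (*mubu*, *weu*, *vo*); -fa when the last vowel of the stem is an unrounded vowel (*bupi*, *ra*).
The last vowel of *wogi* is /i/, which is an unrounded vowel, so the suffix is -fa, giving *wogifa*.
*po* — last vowel /o/ (a rounded vowel) → -o → *poo*.

wogifa, poo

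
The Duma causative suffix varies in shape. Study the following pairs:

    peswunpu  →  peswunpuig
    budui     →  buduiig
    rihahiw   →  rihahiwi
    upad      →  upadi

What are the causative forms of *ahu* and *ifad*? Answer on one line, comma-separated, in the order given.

ahuig, ifadi

Looking at the final sound of each stem: -i when the stem ends in a consonant (*rihahiw*, *upad*); -ig when the stem ends in a vowel (*peswunpu*, *budui*).
The final sound of *ahu* is /u/, which is a vowel, so the suffix is -ig, giving *ahuig*.
*ifad* — final sound /d/ (a consonant) → -i → *ifadi*.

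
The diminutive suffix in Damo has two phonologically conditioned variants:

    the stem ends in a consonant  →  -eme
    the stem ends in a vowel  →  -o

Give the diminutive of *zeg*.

*zeg* — final sound /g/ (a consonant) → -eme → *zegeme*.

zegeme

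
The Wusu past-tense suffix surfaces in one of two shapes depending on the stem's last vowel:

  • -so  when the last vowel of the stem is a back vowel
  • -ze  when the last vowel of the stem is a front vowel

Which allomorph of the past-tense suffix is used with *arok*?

*arok* — last vowel /o/ (a back vowel) → -so.

-so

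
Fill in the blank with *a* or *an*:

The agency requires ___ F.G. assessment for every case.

The indefinite article is chosen by the initial *sound* of the following word, not its spelling.
The initialism *F.G.* is read letter by letter; the first letter, F, is pronounced /ɛf/, which begins with a vowel sound.
So the article is *an*: The agency requires an F.G. assessment for every case.

an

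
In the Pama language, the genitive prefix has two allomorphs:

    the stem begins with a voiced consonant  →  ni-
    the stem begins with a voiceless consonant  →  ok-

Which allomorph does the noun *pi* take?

Since the first consonant of *pi* is /p/ (voiceless), it takes ok-.

ok-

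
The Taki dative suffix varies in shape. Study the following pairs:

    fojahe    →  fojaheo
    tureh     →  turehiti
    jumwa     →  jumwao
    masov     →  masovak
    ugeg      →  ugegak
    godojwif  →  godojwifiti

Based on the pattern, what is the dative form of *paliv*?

Looking at the final sound of each stem: -iti when the stem ends in a voiceless consonant (*tureh*, *godojwif*); -ak when the stem ends in a voiced consonant (*masov*, *ugeg*); -o when the stem ends in a vowel (*fojahe*, *jumwa*).
*paliv*: final sound = /v/, a voiced consonant → -ak → *palivak*.

palivak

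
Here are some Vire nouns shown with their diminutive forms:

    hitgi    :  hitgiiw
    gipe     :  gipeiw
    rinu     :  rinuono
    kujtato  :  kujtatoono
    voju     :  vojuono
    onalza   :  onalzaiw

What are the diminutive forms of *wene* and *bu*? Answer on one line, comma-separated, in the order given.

Looking at the last vowel of each stem: -ono when the last vowel of the stem is a rounded vowel (*rinu*, *kujtato*, *voju*); -iw when the last vowel of the stem is an unrounded vowel (*hitgi*, *gipe*, *onalza*).
The last vowel of *wene* is /e/, which is an unrounded vowel, so the suffix is -iw, giving *weneiw*.
Since the last vowel of *bu* is /u/ (a rounded vowel), it takes -ono, giving *buono*.

weneiw, buono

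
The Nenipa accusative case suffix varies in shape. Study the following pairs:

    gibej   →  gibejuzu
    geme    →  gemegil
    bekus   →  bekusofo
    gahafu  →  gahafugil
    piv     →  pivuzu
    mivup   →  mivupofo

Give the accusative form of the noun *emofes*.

emofesofo

The alternation tracks the final sound of the stem — -ofo when the stem ends in a voiceless consonant (*bekus*, *mivup*); -uzu when the stem ends in a voiced consonant (*gibej*, *piv*); -gil when the stem ends in a vowel (*geme*, *gahafu*).
*emofes*: final sound = /s/, a voiceless consonant → -ofo → *emofesofo*.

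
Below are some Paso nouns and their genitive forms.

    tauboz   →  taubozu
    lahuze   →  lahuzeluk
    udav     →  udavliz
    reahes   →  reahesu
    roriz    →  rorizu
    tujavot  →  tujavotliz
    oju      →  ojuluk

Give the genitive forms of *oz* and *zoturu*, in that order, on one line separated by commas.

The suffix is conditioned by the final sound: -u when the stem ends in a sibilant (*tauboz*, *reahes*, *roriz*); -liz when the stem ends in a non-sibilant consonant (*udav*, *tujavot*); -luk when the stem ends in a vowel (*lahuze*, *oju*).
The final sound of *oz* is /z/, which is a sibilant, so the suffix is -u, giving *ozu*.
Since the final sound of *zoturu* is /u/ (a vowel), it takes -luk, giving *zoturuluk*.

ozu, zoturuluk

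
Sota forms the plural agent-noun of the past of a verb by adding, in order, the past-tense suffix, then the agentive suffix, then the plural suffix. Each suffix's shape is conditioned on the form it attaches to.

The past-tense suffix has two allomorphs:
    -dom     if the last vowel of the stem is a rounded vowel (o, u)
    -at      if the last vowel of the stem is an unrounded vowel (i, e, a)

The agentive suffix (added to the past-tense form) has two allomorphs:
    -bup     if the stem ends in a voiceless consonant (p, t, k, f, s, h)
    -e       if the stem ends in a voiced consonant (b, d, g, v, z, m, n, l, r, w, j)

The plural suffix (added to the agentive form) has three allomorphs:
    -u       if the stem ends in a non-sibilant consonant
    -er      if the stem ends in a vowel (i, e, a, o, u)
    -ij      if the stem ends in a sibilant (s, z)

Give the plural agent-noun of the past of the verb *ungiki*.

*ungiki* — last vowel /i/ (an unrounded vowel) → -at → *ungikiat*.
Since the final consonant of the past-tense form *ungikiat* is /t/ (voiceless), it takes -bup, giving *ungikiatbup*.
The final sound of the agentive form *ungikiatbup* is /p/, which is a non-sibilant consonant, so the plural suffix is -u, giving *ungikiatbupu*.

ungikiatbupu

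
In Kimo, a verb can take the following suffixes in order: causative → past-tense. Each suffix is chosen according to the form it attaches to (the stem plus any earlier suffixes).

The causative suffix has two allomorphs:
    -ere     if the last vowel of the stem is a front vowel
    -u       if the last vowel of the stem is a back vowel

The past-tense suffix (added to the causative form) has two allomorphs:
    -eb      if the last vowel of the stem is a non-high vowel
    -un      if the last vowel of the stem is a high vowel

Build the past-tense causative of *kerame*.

The last vowel of *kerame* is /e/, which is a front vowel, so the causative suffix is -ere, giving *kerameere*.
The causative form *kerameere*: last vowel = /e/, a non-high vowel → -eb → *kerameereeb*.

kerameereeb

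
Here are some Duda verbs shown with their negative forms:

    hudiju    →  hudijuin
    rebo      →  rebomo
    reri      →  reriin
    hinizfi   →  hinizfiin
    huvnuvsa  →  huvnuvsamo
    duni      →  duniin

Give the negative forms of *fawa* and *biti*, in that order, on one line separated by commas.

fawamo, bitiin

The suffix is conditioned by the last vowel: -in when the last vowel of the stem is a high vowel (*hudiju*, *reri*, *hinizfi*, *duni*); -mo when the last vowel of the stem is a non-high vowel (*rebo*, *huvnuvsa*).
The last vowel of *fawa* is /a/, which is a non-high vowel, so the suffix is -mo, giving *fawamo*.
*biti* — last vowel /i/ (a high vowel) → -in → *bitiin*.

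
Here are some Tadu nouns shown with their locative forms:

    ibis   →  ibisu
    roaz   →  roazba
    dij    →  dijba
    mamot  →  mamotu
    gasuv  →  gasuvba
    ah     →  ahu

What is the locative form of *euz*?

The pattern is voicing of the final consonant: -u when the stem ends in a voiceless consonant (*ibis*, *mamot*, *ah*); -ba when the stem ends in a voiced consonant (*roaz*, *dij*, *gasuv*).
*euz*: final consonant = /z/, voiced → -ba → *euzba*.

euzba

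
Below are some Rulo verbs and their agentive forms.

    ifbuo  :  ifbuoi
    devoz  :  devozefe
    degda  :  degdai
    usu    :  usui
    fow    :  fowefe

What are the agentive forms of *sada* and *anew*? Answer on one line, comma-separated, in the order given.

The pattern is consonant vs. vowel: -efe when the stem ends in a consonant (*devoz*, *fow*); -i when the stem ends in a vowel (*ifbuo*, *degda*, *usu*).
*sada*: final sound = /a/, a vowel → -i → *sadai*.
*anew*: final sound = /w/, a consonant → -efe → *anewefe*.

sadai, anewefe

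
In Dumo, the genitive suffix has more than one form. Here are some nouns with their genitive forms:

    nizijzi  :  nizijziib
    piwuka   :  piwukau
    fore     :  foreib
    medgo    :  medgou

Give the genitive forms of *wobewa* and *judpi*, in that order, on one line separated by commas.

The alternation tracks the last vowel of the stem — -ib when the last vowel of the stem is a front vowel (*nizijzi*, *fore*); -u when the last vowel of the stem is a back vowel (*piwuka*, *medgo*).
*wobewa* — last vowel /a/ (a back vowel) → -u → *wobewau*.
Since the last vowel of *judpi* is /i/ (a front vowel), it takes -ib, giving *judpiib*.

wobewau, judpiib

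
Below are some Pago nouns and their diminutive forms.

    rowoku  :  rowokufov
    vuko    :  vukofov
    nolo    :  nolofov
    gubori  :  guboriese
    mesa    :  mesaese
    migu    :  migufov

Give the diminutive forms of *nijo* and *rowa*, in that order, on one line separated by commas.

The suffix is conditioned by the last vowel: -fov when the last vowel of the stem is a rounded vowel (*rowoku*, *vuko*, *nolo*, *migu*); -ese when the last vowel of the stem is an unrounded vowel (*gubori*, *mesa*).
*nijo*: last vowel = /o/, a rounded vowel → -fov → *nijofov*.
*rowa*: last vowel = /a/, an unrounded vowel → -ese → *rowaese*.

nijofov, rowaese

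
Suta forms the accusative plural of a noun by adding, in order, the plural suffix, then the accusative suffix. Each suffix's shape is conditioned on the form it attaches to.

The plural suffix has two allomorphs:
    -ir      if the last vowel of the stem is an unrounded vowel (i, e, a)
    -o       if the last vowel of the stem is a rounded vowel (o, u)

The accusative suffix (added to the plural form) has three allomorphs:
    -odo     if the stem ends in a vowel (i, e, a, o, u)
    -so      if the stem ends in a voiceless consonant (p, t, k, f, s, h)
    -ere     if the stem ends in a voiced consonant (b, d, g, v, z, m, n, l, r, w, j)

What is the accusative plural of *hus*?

Since the last vowel of *hus* is /u/ (a rounded vowel), it takes -o, giving *huso*.
The plural form *huso* — final sound /o/ (a vowel) → -odo → *husoodo*.

husoodo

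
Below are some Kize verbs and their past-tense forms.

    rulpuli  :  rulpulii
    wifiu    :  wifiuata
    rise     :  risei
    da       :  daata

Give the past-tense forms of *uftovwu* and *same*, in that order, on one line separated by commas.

uftovwuata, samei

The alternation tracks the last vowel of the stem — -i when the last vowel of the stem is a front vowel (*rulpuli*, *rise*); -ata when the last vowel of the stem is a back vowel (*wifiu*, *da*).
Since the last vowel of *uftovwu* is /u/ (a back vowel), it takes -ata, giving *uftovwuata*.
The last vowel of *same* is /e/, which is a front vowel, so the suffix is -i, giving *samei*.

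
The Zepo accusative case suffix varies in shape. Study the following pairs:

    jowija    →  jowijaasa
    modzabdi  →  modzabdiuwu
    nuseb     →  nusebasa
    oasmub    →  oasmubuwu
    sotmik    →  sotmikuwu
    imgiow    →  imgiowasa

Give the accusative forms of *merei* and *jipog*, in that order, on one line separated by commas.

Looking at the last vowel of each stem: -uwu when the last vowel of the stem is a high vowel (*modzabdi*, *oasmub*, *sotmik*); -asa when the last vowel of the stem is a non-high vowel (*jowija*, *nuseb*, *imgiow*).
*merei* — last vowel /i/ (a high vowel) → -uwu → *mereiuwu*.
*jipog*: last vowel = /o/, a non-high vowel → -asa → *jipogasa*.

mereiuwu, jipogasa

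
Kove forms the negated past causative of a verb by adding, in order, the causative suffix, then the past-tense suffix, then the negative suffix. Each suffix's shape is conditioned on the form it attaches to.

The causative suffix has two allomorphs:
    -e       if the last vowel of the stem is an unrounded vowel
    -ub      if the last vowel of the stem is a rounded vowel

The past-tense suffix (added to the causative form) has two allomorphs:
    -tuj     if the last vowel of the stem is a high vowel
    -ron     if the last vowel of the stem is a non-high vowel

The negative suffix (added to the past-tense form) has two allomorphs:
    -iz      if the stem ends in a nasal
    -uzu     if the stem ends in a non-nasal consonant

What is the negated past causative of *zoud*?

*zoud*: last vowel = /u/, a rounded vowel → -ub → *zoudub*.
Since the last vowel of the causative form *zoudub* is /u/ (a high vowel), it takes -tuj, giving *zoudubtuj*.
The past-tense form *zoudubtuj*: final consonant = /j/, non-nasal → -uzu → *zoudubtujuzu*.

zoudubtujuzu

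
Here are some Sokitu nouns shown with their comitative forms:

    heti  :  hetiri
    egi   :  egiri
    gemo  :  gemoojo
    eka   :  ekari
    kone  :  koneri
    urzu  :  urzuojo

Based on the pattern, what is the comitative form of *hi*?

hiri

The suffix is conditioned by the last vowel: -ojo when the last vowel of the stem is a rounded vowel (*gemo*, *urzu*); -ri when the last vowel of the stem is an unrounded vowel (*heti*, *egi*, *eka*, *kone*).
*hi*: last vowel = /i/, an unrounded vowel → -ri → *hiri*.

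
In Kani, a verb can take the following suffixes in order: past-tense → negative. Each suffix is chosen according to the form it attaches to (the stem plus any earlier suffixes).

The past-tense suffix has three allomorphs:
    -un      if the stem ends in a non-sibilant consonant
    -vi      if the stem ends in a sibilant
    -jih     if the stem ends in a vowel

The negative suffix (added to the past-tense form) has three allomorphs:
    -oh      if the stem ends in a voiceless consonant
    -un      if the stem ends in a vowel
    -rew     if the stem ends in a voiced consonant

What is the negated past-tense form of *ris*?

*ris*: final sound = /s/, a sibilant → -vi → *risvi*.
The past-tense form *risvi*: final sound = /i/, a vowel → -un → *risviun*.

risviun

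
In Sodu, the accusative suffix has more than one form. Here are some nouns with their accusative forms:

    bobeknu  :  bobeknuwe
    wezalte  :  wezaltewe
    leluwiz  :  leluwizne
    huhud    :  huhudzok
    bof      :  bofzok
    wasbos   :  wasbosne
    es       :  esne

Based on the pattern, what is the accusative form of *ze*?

zewe

The suffix is conditioned by the final sound: -ne when the stem ends in a sibilant (*leluwiz*, *wasbos*, *es*); -zok when the stem ends in a non-sibilant consonant (*huhud*, *bof*); -we when the stem ends in a vowel (*bobeknu*, *wezalte*).
*ze*: final sound = /e/, a vowel → -we → *zewe*.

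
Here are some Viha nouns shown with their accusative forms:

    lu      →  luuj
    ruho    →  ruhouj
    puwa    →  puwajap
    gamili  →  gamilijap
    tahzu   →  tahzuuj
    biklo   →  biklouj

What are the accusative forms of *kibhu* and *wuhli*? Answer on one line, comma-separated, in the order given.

The suffix is conditioned by the last vowel: -uj when the last vowel of the stem is a rounded vowel (*lu*, *ruho*, *tahzu*, *biklo*); -jap when the last vowel of the stem is an unrounded vowel (*puwa*, *gamili*).
Since the last vowel of *kibhu* is /u/ (a rounded vowel), it takes -uj, giving *kibhuuj*.
*wuhli* — last vowel /i/ (an unrounded vowel) → -jap → *wuhlijap*.

kibhuuj, wuhlijap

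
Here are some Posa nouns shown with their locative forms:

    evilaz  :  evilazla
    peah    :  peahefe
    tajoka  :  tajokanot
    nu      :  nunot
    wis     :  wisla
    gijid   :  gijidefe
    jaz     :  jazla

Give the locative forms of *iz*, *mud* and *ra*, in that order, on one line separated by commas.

The pattern is sibilance of the final sound: -la when the stem ends in a sibilant (*evilaz*, *wis*, *jaz*); -efe when the stem ends in a non-sibilant consonant (*peah*, *gijid*); -not when the stem ends in a vowel (*tajoka*, *nu*).
The final sound of *iz* is /z/, which is a sibilant, so the suffix is -la, giving *izla*.
*mud* — final sound /d/ (a non-sibilant consonant) → -efe → *mudefe*.
Since the final sound of *ra* is /a/ (a vowel), it takes -not, giving *ranot*.

izla, mudefe, ranot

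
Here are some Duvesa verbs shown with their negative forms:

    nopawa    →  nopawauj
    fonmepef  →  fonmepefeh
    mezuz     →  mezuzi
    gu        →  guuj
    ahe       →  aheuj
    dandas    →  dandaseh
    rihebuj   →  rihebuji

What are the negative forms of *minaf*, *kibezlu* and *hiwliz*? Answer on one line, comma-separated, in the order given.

minafeh, kibezluuj, hiwlizi

The suffix is conditioned by the final sound: -eh when the stem ends in a voiceless consonant (*fonmepef*, *dandas*); -i when the stem ends in a voiced consonant (*mezuz*, *rihebuj*); -uj when the stem ends in a vowel (*nopawa*, *gu*, *ahe*).
*minaf* — final sound /f/ (a voiceless consonant) → -eh → *minafeh*.
The final sound of *kibezlu* is /u/, which is a vowel, so the suffix is -uj, giving *kibezluuj*.
*hiwliz* — final sound /z/ (a voiced consonant) → -i → *hiwlizi*.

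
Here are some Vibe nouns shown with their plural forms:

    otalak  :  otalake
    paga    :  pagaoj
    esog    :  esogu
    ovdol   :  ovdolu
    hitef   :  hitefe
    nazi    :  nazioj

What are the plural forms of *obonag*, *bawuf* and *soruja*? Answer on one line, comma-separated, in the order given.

The suffix is conditioned by the final sound: -e when the stem ends in a voiceless consonant (*otalak*, *hitef*); -u when the stem ends in a voiced consonant (*esog*, *ovdol*); -oj when the stem ends in a vowel (*paga*, *nazi*).
*obonag*: final sound = /g/, a voiced consonant → -u → *obonagu*.
Since the final sound of *bawuf* is /f/ (a voiceless consonant), it takes -e, giving *bawufe*.
The final sound of *soruja* is /a/, which is a vowel, so the suffix is -oj, giving *sorujaoj*.

obonagu, bawufe, sorujaoj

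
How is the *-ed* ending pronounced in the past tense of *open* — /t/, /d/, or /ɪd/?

/d/

The stem *open* ends in a voiced sound other than /d/.
The -ed suffix is realized as /ɪd/ after /t, d/; as /t/ after other voiceless consonants; and as /d/ after other voiced sounds.
So -ed on *open* is pronounced /d/.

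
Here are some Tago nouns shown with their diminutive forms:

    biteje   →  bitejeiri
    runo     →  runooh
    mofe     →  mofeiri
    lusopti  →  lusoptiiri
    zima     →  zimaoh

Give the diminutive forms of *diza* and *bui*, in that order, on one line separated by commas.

The suffix is conditioned by the last vowel: -iri when the last vowel of the stem is a front vowel (*biteje*, *mofe*, *lusopti*); -oh when the last vowel of the stem is a back vowel (*runo*, *zima*).
*diza*: last vowel = /a/, a back vowel → -oh → *dizaoh*.
*bui* — last vowel /i/ (a front vowel) → -iri → *buiiri*.

dizaoh, buiiri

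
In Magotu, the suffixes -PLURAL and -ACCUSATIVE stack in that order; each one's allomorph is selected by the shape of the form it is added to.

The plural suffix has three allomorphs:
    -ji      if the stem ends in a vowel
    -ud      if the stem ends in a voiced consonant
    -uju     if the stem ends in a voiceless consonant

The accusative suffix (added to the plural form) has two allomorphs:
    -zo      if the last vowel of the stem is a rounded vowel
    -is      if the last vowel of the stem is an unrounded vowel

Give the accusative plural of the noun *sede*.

*sede*: final sound = /e/, a vowel → -ji → *sedeji*.
Since the last vowel of the plural form *sedeji* is /i/ (an unrounded vowel), it takes -is, giving *sedejiis*.

sedejiis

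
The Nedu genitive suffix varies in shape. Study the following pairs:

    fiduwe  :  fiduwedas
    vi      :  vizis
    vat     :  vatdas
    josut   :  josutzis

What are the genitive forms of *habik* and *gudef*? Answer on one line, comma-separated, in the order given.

The pattern is height harmony: -zis when the last vowel of the stem is a high vowel (*vi*, *josut*); -das when the last vowel of the stem is a non-high vowel (*fiduwe*, *vat*).
*habik* — last vowel /i/ (a high vowel) → -zis → *habikzis*.
The last vowel of *gudef* is /e/, which is a non-high vowel, so the suffix is -das, giving *gudefdas*.

habikzis, gudefdas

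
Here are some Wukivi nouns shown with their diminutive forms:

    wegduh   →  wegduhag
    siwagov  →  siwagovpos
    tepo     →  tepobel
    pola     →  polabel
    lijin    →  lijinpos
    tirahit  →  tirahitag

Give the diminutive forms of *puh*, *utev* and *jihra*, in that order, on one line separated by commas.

The alternation tracks the final sound of the stem — -ag when the stem ends in a voiceless consonant (*wegduh*, *tirahit*); -pos when the stem ends in a voiced consonant (*siwagov*, *lijin*); -bel when the stem ends in a vowel (*tepo*, *pola*).
*puh*: final sound = /h/, a voiceless consonant → -ag → *puhag*.
*utev*: final sound = /v/, a voiced consonant → -pos → *utevpos*.
The final sound of *jihra* is /a/, which is a vowel, so the suffix is -bel, giving *jihrabel*.

puhag, utevpos, jihrabel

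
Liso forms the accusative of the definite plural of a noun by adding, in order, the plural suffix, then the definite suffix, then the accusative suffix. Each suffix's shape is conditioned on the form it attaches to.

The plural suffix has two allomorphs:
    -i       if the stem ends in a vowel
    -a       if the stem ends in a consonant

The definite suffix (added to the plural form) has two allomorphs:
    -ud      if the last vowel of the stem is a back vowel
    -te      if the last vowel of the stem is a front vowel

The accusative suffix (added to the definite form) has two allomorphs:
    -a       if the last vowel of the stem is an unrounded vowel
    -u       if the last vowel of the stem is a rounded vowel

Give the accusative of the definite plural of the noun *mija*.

mijaitea

*mija*: final sound = /a/, a vowel → -i → *mijai*.
The plural form *mijai*: last vowel = /i/, a front vowel → -te → *mijaite*.
The definite form *mijaite*: last vowel = /e/, an unrounded vowel → -a → *mijaitea*.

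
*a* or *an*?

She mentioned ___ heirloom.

The indefinite article is chosen by the initial *sound* of the following word, not its spelling.
*heirloom* begins with the sound /ɛ/ (silent h) — a vowel sound.
So the article is *an*: She mentioned an heirloom.

an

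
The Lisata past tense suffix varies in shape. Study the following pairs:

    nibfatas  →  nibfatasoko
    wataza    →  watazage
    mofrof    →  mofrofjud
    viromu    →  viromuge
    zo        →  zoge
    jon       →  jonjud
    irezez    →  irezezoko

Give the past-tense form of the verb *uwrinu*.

The pattern is sibilance of the final sound: -oko when the stem ends in a sibilant (*nibfatas*, *irezez*); -jud when the stem ends in a non-sibilant consonant (*mofrof*, *jon*); -ge when the stem ends in a vowel (*wataza*, *viromu*, *zo*).
The final sound of *uwrinu* is /u/, which is a vowel, so the suffix is -ge, giving *uwrinuge*.

uwrinuge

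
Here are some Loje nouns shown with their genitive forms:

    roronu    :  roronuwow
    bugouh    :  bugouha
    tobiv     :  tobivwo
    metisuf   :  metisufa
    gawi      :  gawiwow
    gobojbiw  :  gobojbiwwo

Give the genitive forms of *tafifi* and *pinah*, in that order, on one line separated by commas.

Looking at the final sound of each stem: -a when the stem ends in a voiceless consonant (*bugouh*, *metisuf*); -wo when the stem ends in a voiced consonant (*tobiv*, *gobojbiw*); -wow when the stem ends in a vowel (*roronu*, *gawi*).
The final sound of *tafifi* is /i/, which is a vowel, so the suffix is -wow, giving *tafifiwow*.
Since the final sound of *pinah* is /h/ (a voiceless consonant), it takes -a, giving *pinaha*.

tafifiwow, pinaha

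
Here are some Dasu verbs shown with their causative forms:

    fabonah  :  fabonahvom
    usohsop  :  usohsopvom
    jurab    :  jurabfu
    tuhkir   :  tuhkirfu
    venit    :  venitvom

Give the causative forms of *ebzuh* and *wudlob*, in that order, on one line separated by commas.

The alternation tracks the final consonant of the stem — -vom when the stem ends in a voiceless consonant (*fabonah*, *usohsop*, *venit*); -fu when the stem ends in a voiced consonant (*jurab*, *tuhkir*).
The final consonant of *ebzuh* is /h/, which is voiceless, so the suffix is -vom, giving *ebzuhvom*.
*wudlob* — final consonant /b/ (voiced) → -fu → *wudlobfu*.

ebzuhvom, wudlobfu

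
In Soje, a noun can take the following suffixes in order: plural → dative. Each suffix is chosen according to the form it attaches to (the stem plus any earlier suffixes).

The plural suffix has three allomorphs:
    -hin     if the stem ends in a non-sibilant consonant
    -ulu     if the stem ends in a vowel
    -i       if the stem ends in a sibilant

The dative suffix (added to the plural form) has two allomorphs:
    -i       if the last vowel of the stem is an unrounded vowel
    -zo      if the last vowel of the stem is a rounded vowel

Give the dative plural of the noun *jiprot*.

Since the final sound of *jiprot* is /t/ (a non-sibilant consonant), it takes -hin, giving *jiprothin*.
The plural form *jiprothin* — last vowel /i/ (an unrounded vowel) → -i → *jiprothini*.

jiprothini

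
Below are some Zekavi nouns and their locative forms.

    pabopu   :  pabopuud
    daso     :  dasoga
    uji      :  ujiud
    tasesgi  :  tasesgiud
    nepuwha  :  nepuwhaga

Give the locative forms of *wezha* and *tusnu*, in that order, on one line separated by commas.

wezhaga, tusnuud

The suffix is conditioned by the last vowel: -ud when the last vowel of the stem is a high vowel (*pabopu*, *uji*, *tasesgi*); -ga when the last vowel of the stem is a non-high vowel (*daso*, *nepuwha*).
*wezha* — last vowel /a/ (a non-high vowel) → -ga → *wezhaga*.
*tusnu*: last vowel = /u/, a high vowel → -ud → *tusnuud*.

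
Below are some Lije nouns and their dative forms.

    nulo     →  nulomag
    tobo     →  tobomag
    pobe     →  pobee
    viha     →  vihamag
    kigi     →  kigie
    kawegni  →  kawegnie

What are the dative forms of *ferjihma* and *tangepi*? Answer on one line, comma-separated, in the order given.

ferjihmamag, tangepie

Looking at the last vowel of each stem: -e when the last vowel of the stem is a front vowel (*pobe*, *kigi*, *kawegni*); -mag when the last vowel of the stem is a back vowel (*nulo*, *tobo*, *viha*).
*ferjihma* — last vowel /a/ (a back vowel) → -mag → *ferjihmamag*.
*tangepi* — last vowel /i/ (a front vowel) → -e → *tangepie*.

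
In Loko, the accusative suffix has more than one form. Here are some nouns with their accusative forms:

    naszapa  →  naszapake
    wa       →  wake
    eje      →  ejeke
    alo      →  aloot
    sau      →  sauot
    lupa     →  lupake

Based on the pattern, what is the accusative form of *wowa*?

wowake

Looking at the last vowel of each stem: -ot when the last vowel of the stem is a rounded vowel (*alo*, *sau*); -ke when the last vowel of the stem is an unrounded vowel (*naszapa*, *wa*, *eje*, *lupa*).
The last vowel of *wowa* is /a/, which is an unrounded vowel, so the suffix is -ke, giving *wowake*.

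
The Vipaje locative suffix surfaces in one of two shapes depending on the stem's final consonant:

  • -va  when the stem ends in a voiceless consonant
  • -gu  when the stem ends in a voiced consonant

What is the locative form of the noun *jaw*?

*jaw*: final consonant = /w/, voiced → -gu → *jawgu*.

jawgu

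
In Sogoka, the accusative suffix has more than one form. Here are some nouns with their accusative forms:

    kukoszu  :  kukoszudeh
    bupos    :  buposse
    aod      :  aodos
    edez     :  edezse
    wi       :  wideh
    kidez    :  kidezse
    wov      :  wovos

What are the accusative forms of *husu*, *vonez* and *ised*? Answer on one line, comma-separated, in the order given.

The alternation tracks the final sound of the stem — -se when the stem ends in a sibilant (*bupos*, *edez*, *kidez*); -os when the stem ends in a non-sibilant consonant (*aod*, *wov*); -deh when the stem ends in a vowel (*kukoszu*, *wi*).
*husu*: final sound = /u/, a vowel → -deh → *husudeh*.
Since the final sound of *vonez* is /z/ (a sibilant), it takes -se, giving *vonezse*.
The final sound of *ised* is /d/, which is a non-sibilant consonant, so the suffix is -os, giving *isedos*.

husudeh, vonezse, isedos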